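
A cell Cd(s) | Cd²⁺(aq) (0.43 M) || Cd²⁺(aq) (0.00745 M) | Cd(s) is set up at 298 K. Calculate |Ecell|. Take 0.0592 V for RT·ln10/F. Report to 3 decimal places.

0.052 V

For a concentration cell E°cell = 0, since both electrodes use the same couple.
The compartment with the higher Cd²⁺(aq) concentration (0.43 M) acts as the cathode; ions are reduced there and produced at the dilute (0.00745 M) anode.
With n = 2, Ecell = −(0.0592/2)·log([dilute]/[conc]) = −(0.0592/2)·log(0.00745/0.43) = +0.052 V.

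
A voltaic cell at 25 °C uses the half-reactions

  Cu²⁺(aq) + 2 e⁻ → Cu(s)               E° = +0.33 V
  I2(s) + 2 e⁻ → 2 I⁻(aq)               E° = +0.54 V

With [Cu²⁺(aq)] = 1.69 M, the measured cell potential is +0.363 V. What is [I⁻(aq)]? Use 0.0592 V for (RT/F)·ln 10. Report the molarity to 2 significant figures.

The I₂/I⁻ couple has the larger reduction potential, so it is the cathode: E°cell = +0.54 − (+0.33) = +0.21 V and n = 2.
Since E = E° − (0.0592/n)·log Q, log Q = n(E° − E)/0.0592 = −5.169.
For I2(s) + Cu(s) → 2 I⁻(aq) + Cu²⁺(aq), the reaction quotient is Q = [I⁻(aq)]^2·[Cu²⁺(aq)].
Substituting the known concentrations and solving, log [I⁻(aq)] = −2.698 and [I⁻(aq)] = 0.0020 M.

0.0020 M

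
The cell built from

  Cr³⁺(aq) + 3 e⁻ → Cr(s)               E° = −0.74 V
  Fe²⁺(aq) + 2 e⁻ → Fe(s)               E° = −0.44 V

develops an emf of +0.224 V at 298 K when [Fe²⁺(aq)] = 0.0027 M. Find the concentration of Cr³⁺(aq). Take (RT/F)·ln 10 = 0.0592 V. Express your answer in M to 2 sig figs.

With Fe²⁺/Fe at the cathode and Cr³⁺/Cr at the anode, E°cell = −0.44 − (−0.74) = +0.30 V (n = 6).
From the Nernst equation, log Q = n(E° − E)/0.0592 = 6·(+0.30 − (+0.224))/0.0592 = 7.703.
For 3 Fe²⁺(aq) + 2 Cr(s) → 3 Fe(s) + 2 Cr³⁺(aq), the reaction quotient is Q = [Cr³⁺(aq)]^2 / [Fe²⁺(aq)]^3.
Solving for the unknown gives log [Cr³⁺(aq)] = −0.001, so [Cr³⁺(aq)] ≈ 1.0 M.

1.0 M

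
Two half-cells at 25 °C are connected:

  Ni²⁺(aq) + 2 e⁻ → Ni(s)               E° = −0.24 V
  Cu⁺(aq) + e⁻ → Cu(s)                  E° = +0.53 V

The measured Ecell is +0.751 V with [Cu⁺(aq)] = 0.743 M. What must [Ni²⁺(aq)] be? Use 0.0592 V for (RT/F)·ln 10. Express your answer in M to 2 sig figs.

Cu⁺/Cu is the cathode (higher E°); E°cell = +0.53 − (−0.24) = +0.77 V with n = 2.
From the Nernst equation, log Q = n(E° − E)/0.0592 = 2·(+0.77 − (+0.751))/0.0592 = 0.642.
Balancing electrons gives 2 Cu⁺(aq) + Ni(s) → 2 Cu(s) + Ni²⁺(aq); thus Q = [Ni²⁺(aq)] / [Cu⁺(aq)]^2.
Solving for the unknown gives log [Ni²⁺(aq)] = 0.384, so [Ni²⁺(aq)] ≈ 2.4 M.

2.4 M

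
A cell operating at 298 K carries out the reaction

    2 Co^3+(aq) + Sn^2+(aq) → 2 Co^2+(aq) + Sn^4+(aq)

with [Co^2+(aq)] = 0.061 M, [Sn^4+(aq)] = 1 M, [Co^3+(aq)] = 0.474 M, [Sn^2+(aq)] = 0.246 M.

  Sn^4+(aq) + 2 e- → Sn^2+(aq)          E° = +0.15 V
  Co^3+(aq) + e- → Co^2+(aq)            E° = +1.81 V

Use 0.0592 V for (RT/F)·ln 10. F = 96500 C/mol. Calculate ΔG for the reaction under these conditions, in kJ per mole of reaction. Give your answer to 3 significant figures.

−327 kJ/mol

With Co³⁺/Co²⁺ reduced at the cathode, E°cell = +1.81 − (+0.15) = +1.66 V and n = 2.
Q = ([Co^2+(aq)]^2·[Sn^4+(aq)]) / ([Co^3+(aq)]^2·[Sn^2+(aq)]) = 0.0673, so log Q = −1.172 and E = +1.66 − (0.0592/2)(−1.172) = +1.6947 V.
ΔG = −nFE = −(2)(96500)(+1.6947) J/mol = −327 kJ/mol.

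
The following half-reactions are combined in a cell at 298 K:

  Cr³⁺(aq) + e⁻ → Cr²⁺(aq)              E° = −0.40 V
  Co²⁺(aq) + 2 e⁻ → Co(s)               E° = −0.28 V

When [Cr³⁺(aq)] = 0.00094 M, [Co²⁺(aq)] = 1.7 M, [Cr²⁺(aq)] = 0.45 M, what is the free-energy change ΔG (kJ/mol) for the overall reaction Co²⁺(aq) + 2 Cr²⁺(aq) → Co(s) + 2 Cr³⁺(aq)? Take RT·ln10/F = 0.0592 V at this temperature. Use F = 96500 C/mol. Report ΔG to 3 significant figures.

−55.1 kJ/mol

With Co²⁺/Co reduced at the cathode, E°cell = −0.28 − (−0.40) = +0.12 V and n = 2.
The reaction quotient is [Cr³⁺(aq)]^2 / ([Co²⁺(aq)]·[Cr²⁺(aq)]^2) = 2.57×10^−6; by Nernst, E = +0.12 − (0.0592/2)(−5.591) = +0.2855 V.
Then ΔG = −nFE = −2 × 96500 × +0.2855 J/mol = −55.1 kJ/mol.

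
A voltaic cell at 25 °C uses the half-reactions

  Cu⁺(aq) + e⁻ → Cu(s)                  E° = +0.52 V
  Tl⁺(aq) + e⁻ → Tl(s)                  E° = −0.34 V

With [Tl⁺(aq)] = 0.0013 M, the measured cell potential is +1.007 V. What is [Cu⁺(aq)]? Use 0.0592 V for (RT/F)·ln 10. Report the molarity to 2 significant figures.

0.40 M

With Cu⁺/Cu at the cathode and Tl⁺/Tl at the anode, E°cell = +0.52 − (−0.34) = +0.86 V (n = 1).
Since E = E° − (0.0592/n)·log Q, log Q = n(E° − E)/0.0592 = −2.483.
Balancing electrons gives Cu⁺(aq) + Tl(s) → Cu(s) + Tl⁺(aq); thus Q = [Tl⁺(aq)] / [Cu⁺(aq)].
Substituting the known concentrations and solving, log [Cu⁺(aq)] = −0.403 and [Cu⁺(aq)] = 0.40 M.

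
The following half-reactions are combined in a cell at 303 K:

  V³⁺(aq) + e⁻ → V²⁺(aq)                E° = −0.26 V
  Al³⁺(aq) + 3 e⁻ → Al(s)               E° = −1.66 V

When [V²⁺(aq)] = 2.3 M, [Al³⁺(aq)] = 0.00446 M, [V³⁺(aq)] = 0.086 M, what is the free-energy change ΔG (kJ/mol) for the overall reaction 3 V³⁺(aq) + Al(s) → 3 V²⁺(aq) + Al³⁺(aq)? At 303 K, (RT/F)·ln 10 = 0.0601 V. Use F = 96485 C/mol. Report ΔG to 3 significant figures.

The standard cell potential is −0.26 − (−1.66) = +1.40 V, with n = 3 electrons in the balanced equation.
Here Q = ([V²⁺(aq)]^3·[Al³⁺(aq)]) / [V³⁺(aq)]^3 = 85.3 (log Q = 1.931), giving E = +1.40 − (0.0601/3)·(1.931) = +1.3613 V.
Then ΔG = −nFE = −3 × 96485 × +1.3613 J/mol = −394 kJ/mol.

−394 kJ/mol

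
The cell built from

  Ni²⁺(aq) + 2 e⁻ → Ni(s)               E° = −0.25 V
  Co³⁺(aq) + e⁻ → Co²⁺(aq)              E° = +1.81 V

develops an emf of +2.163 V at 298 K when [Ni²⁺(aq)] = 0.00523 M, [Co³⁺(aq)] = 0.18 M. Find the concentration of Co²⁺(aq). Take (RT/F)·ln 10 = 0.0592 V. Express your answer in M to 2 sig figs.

0.045 M

With Co³⁺/Co²⁺ at the cathode and Ni²⁺/Ni at the anode, E°cell = +1.81 − (−0.25) = +2.06 V (n = 2).
Since E = E° − (0.0592/n)·log Q, log Q = n(E° − E)/0.0592 = −3.480.
The balanced reaction is 2 Co³⁺(aq) + Ni(s) → 2 Co²⁺(aq) + Ni²⁺(aq), so Q = ([Co²⁺(aq)]^2·[Ni²⁺(aq)]) / [Co³⁺(aq)]^2.
Solving for the unknown gives log [Co²⁺(aq)] = −1.344, so [Co²⁺(aq)] ≈ 0.045 M.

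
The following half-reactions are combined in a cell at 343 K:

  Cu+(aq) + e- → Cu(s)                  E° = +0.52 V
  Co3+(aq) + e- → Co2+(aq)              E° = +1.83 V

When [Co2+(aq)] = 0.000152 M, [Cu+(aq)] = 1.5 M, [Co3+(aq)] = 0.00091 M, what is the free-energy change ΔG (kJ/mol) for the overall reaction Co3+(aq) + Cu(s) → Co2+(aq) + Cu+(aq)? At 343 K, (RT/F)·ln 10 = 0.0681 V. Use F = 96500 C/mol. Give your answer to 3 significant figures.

−130 kJ/mol

With Co³⁺/Co²⁺ reduced at the cathode, E°cell = +1.83 − (+0.52) = +1.31 V and n = 1.
The reaction quotient is ([Co2+(aq)]·[Cu+(aq)]) / [Co3+(aq)] = 0.251; by Nernst, E = +1.31 − (0.0681/1)(−0.601) = +1.3509 V.
ΔG = −nFE = −(1)(96500)(+1.3509) J/mol = −130 kJ/mol.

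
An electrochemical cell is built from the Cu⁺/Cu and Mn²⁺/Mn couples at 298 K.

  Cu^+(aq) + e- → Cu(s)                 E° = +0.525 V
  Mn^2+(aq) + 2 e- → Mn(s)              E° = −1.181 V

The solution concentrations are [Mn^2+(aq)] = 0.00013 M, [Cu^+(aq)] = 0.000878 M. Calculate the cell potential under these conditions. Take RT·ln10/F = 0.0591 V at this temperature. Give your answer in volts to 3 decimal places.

+1.640 V

Cu⁺/Cu is reduced (cathode, E° = +0.525 V) and Mn²⁺/Mn is oxidized (anode).
The standard potential is +0.525 − (−1.181) = +1.706 V and the balanced reaction transfers n = 2 electrons.
Balancing gives 2 Cu^+(aq) + Mn(s) → 2 Cu(s) + Mn^2+(aq); hence Q = [Mn^2+(aq)] / [Cu^+(aq)]^2 = 169 (log Q = 2.227).
By the Nernst equation, E = +1.706 − (0.0591/2)·(2.227) = +1.640 V.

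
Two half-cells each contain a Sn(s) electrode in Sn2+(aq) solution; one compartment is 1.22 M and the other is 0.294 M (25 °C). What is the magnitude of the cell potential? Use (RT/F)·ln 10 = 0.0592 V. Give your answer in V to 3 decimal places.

For a concentration cell E°cell = 0, since both electrodes use the same couple.
The compartment with the higher Sn2+(aq) concentration (1.22 M) acts as the cathode; ions are reduced there and produced at the dilute (0.294 M) anode.
With n = 2, Ecell = −(0.0592/2)·log([dilute]/[conc]) = −(0.0592/2)·log(0.294/1.22) = +0.018 V.

0.018 V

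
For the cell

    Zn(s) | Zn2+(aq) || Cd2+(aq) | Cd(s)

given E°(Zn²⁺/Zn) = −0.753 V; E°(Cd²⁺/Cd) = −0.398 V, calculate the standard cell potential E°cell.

By convention the left-hand electrode in cell notation is the anode (oxidation) and the right-hand electrode is the cathode (reduction).
E°cell = E°(right) − E°(left) = −0.398 − (−0.753) = +0.355 V.

+0.355 V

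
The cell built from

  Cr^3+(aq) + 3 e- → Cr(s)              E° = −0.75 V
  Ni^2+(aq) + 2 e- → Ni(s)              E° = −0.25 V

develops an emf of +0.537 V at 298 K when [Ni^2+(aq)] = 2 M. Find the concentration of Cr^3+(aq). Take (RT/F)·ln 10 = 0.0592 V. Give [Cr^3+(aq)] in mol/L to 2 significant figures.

0.038 M

Ni²⁺/Ni is the cathode (higher E°); E°cell = −0.25 − (−0.75) = +0.50 V with n = 6.
Since E = E° − (0.0592/n)·log Q, log Q = n(E° − E)/0.0592 = −3.750.
The balanced reaction is 3 Ni^2+(aq) + 2 Cr(s) → 3 Ni(s) + 2 Cr^3+(aq), so Q = [Cr^3+(aq)]^2 / [Ni^2+(aq)]^3.
Solving for the unknown gives log [Cr^3+(aq)] = −1.423, so [Cr^3+(aq)] ≈ 0.038 M.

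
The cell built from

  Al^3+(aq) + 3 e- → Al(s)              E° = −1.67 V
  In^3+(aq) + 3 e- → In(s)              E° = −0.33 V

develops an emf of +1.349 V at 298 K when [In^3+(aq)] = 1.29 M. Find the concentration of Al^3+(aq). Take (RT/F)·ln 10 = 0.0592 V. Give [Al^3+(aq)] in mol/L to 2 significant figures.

0.45 M

With In³⁺/In at the cathode and Al³⁺/Al at the anode, E°cell = −0.33 − (−1.67) = +1.34 V (n = 3).
From the Nernst equation, log Q = n(E° − E)/0.0592 = 3·(+1.34 − (+1.349))/0.0592 = −0.456.
Balancing electrons gives In^3+(aq) + Al(s) → In(s) + Al^3+(aq); thus Q = [Al^3+(aq)] / [In^3+(aq)].
Isolating [Al^3+(aq)] in Q = 10^{−0.456} yields log [Al^3+(aq)] = −0.345, i.e. 0.45 M.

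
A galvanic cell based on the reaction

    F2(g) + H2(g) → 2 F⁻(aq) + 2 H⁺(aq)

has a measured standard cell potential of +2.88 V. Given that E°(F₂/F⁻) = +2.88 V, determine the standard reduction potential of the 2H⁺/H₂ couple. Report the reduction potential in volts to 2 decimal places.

+0.00 V

In the reaction as written the F₂/F⁻ couple is reduced (cathode) and 2H⁺/H₂ is oxidized (anode), so E°cell = E°(F₂/F⁻) − E°(2H⁺/H₂).
E°(2H⁺/H₂) = E°(cathode) − E°cell = +2.88 − (+2.88) = +0.00 V.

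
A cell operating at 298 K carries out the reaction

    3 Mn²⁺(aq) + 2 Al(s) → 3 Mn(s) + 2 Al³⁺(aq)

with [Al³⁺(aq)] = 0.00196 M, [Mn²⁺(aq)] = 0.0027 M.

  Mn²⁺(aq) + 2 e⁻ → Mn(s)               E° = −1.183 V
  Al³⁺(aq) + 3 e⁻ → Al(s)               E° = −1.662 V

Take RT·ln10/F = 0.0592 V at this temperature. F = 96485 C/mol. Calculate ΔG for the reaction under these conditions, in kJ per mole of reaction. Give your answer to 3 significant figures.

E°cell = −1.183 − (−1.662) = +0.479 V; the balanced reaction transfers n = 6 electrons.
The reaction quotient is [Al³⁺(aq)]^2 / [Mn²⁺(aq)]^3 = 195; by Nernst, E = +0.479 − (0.0592/6)(2.290) = +0.4564 V.
Finally ΔG = −nFE = −(6)(96485 C/mol)(+0.4564 V) = −264 kJ/mol.

−264 kJ/mol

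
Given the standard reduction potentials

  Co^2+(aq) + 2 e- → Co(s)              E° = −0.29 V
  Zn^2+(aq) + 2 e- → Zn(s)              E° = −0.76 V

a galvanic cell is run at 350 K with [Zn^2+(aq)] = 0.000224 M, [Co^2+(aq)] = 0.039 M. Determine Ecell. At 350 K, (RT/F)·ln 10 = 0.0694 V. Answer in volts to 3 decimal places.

+0.548 V

Since E°(Co²⁺/Co) > E°(Zn²⁺/Zn), Co²⁺/Co serves as the cathode.
The standard potential is −0.29 − (−0.76) = +0.47 V and the balanced reaction transfers n = 2 electrons.
Balancing gives Co^2+(aq) + Zn(s) → Co(s) + Zn^2+(aq); hence Q = [Zn^2+(aq)] / [Co^2+(aq)] = 0.00574 (log Q = −2.241).
By the Nernst equation, E = +0.47 − (0.0694/2)·(−2.241) = +0.548 V.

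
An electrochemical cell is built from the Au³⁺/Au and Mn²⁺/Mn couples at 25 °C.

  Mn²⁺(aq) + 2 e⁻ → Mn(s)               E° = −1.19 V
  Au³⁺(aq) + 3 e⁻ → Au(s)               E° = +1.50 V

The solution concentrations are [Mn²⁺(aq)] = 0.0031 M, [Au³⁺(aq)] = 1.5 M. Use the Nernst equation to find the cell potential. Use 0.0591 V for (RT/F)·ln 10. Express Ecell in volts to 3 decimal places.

Au³⁺/Au is reduced (cathode, E° = +1.50 V) and Mn²⁺/Mn is oxidized (anode).
The standard potential is +1.50 − (−1.19) = +2.69 V and the balanced reaction transfers n = 6 electrons.
The balanced reaction is 2 Au³⁺(aq) + 3 Mn(s) → 2 Au(s) + 3 Mn²⁺(aq), so Q = [Mn²⁺(aq)]^3 / [Au³⁺(aq)]^2 = 1.32×10^−8 and log Q = −7.878.
Applying E = E° − (RT ln10/nF)·log Q gives +2.69 − (0.0591/6)(−7.878) = +2.768 V.

+2.768 V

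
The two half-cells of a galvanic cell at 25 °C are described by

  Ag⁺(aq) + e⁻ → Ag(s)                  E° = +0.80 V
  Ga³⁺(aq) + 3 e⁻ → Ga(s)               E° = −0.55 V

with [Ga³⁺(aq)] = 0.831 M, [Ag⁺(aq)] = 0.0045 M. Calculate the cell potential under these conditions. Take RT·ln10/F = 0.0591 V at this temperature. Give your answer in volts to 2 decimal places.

+1.21 V

Ag⁺/Ag is reduced (cathode, E° = +0.80 V) and Ga³⁺/Ga is oxidized (anode).
E°cell = +0.80 − (−0.55) = +1.35 V, with n = 3 electrons transferred.
For the overall reaction 3 Ag⁺(aq) + Ga(s) → 3 Ag(s) + Ga³⁺(aq), Q = [Ga³⁺(aq)] / [Ag⁺(aq)]^3 = 9.12×10^6, giving log Q = 6.960.
Applying E = E° − (RT ln10/nF)·log Q gives +1.35 − (0.0591/3)(6.960) = +1.21 V.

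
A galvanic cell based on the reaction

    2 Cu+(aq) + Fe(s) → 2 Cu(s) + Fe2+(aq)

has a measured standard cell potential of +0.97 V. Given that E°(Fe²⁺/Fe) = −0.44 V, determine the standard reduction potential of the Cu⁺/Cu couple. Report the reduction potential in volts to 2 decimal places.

+0.53 V

In the reaction as written the Cu⁺/Cu couple is reduced (cathode) and Fe²⁺/Fe is oxidized (anode), so E°cell = E°(Cu⁺/Cu) − E°(Fe²⁺/Fe).
E°(Cu⁺/Cu) = E°cell + E°(anode) = +0.97 + (−0.44) = +0.53 V.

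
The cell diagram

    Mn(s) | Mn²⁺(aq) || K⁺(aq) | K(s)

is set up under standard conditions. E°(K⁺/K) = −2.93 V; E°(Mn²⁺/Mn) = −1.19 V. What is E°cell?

−1.74 V

By convention the left-hand electrode in cell notation is the anode (oxidation) and the right-hand electrode is the cathode (reduction).
E°cell = E°(right) − E°(left) = −2.93 − (−1.19) = −1.74 V.
The negative sign shows that, as written, the cell would require an external voltage to drive the reaction.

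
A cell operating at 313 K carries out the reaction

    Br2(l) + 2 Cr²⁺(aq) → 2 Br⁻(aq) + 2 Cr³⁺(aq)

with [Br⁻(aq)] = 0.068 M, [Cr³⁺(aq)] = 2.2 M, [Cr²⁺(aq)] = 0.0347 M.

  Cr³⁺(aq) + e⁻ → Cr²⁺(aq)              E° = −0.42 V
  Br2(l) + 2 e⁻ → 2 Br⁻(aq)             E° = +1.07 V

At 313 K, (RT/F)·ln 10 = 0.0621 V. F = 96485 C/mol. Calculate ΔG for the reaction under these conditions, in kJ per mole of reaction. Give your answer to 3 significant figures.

−280 kJ/mol

With Br₂/Br⁻ reduced at the cathode, E°cell = +1.07 − (−0.42) = +1.49 V and n = 2.
Q = ([Br⁻(aq)]^2·[Cr³⁺(aq)]^2) / [Cr²⁺(aq)]^2 = 18.6, so log Q = 1.269 and E = +1.49 − (0.0621/2)(1.269) = +1.4506 V.
Finally ΔG = −nFE = −(2)(96485 C/mol)(+1.4506 V) = −280 kJ/mol.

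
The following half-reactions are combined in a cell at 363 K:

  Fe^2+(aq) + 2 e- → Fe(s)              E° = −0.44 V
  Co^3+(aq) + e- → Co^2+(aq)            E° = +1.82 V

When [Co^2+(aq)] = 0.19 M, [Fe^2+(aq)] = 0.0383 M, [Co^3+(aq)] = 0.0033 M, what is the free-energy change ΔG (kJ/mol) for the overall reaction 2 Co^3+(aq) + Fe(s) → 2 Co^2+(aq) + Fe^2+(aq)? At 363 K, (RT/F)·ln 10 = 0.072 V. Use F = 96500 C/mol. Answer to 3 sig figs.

−422 kJ/mol

With Co³⁺/Co²⁺ reduced at the cathode, E°cell = +1.82 − (−0.44) = +2.26 V and n = 2.
Q = ([Co^2+(aq)]^2·[Fe^2+(aq)]) / [Co^3+(aq)]^2 = 127, so log Q = 2.104 and E = +2.26 − (0.072/2)(2.104) = +2.1843 V.
Then ΔG = −nFE = −2 × 96500 × +2.1843 J/mol = −422 kJ/mol.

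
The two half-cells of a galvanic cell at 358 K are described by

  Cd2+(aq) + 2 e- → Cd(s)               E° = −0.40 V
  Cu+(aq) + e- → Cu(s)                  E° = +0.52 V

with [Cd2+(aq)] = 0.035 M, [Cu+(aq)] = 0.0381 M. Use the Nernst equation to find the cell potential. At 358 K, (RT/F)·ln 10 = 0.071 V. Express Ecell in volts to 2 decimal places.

Cu⁺/Cu is reduced (cathode, E° = +0.52 V) and Cd²⁺/Cd is oxidized (anode).
E°cell = +0.52 − (−0.40) = +0.92 V, with n = 2 electrons transferred.
For the overall reaction 2 Cu+(aq) + Cd(s) → 2 Cu(s) + Cd2+(aq), Q = [Cd2+(aq)] / [Cu+(aq)]^2 = 24.1, giving log Q = 1.382.
By the Nernst equation, E = +0.92 − (0.071/2)·(1.382) = +0.87 V.

+0.87 V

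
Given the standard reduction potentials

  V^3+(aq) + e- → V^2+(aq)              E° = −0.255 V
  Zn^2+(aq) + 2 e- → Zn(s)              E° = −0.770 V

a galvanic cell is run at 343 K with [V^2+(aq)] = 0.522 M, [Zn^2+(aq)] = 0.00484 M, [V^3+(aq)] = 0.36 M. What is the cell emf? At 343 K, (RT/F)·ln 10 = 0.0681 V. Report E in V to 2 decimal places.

+0.58 V

The V³⁺/V²⁺ couple has the more positive E°, so it is the cathode; Zn²⁺/Zn is the anode.
The standard potential is −0.255 − (−0.770) = +0.515 V and the balanced reaction transfers n = 2 electrons.
Balancing gives 2 V^3+(aq) + Zn(s) → 2 V^2+(aq) + Zn^2+(aq); hence Q = ([V^2+(aq)]^2·[Zn^2+(aq)]) / [V^3+(aq)]^2 = 0.0102 (log Q = −1.992).
E = E° − (0.0681/n)·log Q = +0.515 − (0.0681/2)(−1.992) = +0.58 V.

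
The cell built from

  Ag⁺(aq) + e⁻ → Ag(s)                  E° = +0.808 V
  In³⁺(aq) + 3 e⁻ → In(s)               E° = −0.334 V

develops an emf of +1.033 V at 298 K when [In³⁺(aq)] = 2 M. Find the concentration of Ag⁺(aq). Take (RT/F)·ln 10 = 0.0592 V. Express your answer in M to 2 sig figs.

0.018 M

Ag⁺/Ag is the cathode (higher E°); E°cell = +0.808 − (−0.334) = +1.142 V with n = 3.
Since E = E° − (0.0592/n)·log Q, log Q = n(E° − E)/0.0592 = 5.524.
Balancing electrons gives 3 Ag⁺(aq) + In(s) → 3 Ag(s) + In³⁺(aq); thus Q = [In³⁺(aq)] / [Ag⁺(aq)]^3.
Isolating [Ag⁺(aq)] in Q = 10^{5.524} yields log [Ag⁺(aq)] = −1.741, i.e. 0.018 M.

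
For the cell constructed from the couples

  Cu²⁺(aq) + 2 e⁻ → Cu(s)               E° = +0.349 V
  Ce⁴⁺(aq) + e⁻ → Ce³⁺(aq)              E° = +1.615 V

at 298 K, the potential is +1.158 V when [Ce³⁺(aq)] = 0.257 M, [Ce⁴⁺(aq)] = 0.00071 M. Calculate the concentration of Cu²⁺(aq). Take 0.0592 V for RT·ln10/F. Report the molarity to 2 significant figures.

With Ce⁴⁺/Ce³⁺ at the cathode and Cu²⁺/Cu at the anode, E°cell = +1.615 − (+0.349) = +1.266 V (n = 2).
Rearranging E = E° − (0.0592/n)·log Q gives log Q = 2(+1.266 − (+1.158))/0.0592 = 3.649.
Balancing electrons gives 2 Ce⁴⁺(aq) + Cu(s) → 2 Ce³⁺(aq) + Cu²⁺(aq); thus Q = ([Ce³⁺(aq)]^2·[Cu²⁺(aq)]) / [Ce⁴⁺(aq)]^2.
Isolating [Cu²⁺(aq)] in Q = 10^{3.649} yields log [Cu²⁺(aq)] = −1.468, i.e. 0.034 M.

0.034 M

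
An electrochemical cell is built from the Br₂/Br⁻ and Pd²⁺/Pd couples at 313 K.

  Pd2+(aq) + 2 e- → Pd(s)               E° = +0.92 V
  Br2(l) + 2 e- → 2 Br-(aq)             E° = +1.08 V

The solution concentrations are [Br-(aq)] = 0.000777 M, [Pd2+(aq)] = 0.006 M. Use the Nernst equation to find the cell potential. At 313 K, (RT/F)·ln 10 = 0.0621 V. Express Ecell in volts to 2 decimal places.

+0.42 V

The Br₂/Br⁻ couple has the more positive E°, so it is the cathode; Pd²⁺/Pd is the anode.
E°cell = E°cat − E°an = +1.08 − (+0.92) = +0.16 V; n = 2.
The balanced reaction is Br2(l) + Pd(s) → 2 Br-(aq) + Pd2+(aq), so Q = [Br-(aq)]^2·[Pd2+(aq)] = 3.62×10^−9 and log Q = −8.441.
Applying E = E° − (RT ln10/nF)·log Q gives +0.16 − (0.0621/2)(−8.441) = +0.42 V.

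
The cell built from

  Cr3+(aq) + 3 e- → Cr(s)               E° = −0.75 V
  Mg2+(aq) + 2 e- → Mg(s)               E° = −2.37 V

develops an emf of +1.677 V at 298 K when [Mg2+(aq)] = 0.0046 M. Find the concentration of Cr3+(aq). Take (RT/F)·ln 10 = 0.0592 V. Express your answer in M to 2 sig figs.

The Cr³⁺/Cr couple has the larger reduction potential, so it is the cathode: E°cell = −0.75 − (−2.37) = +1.62 V and n = 6.
Since E = E° − (0.0592/n)·log Q, log Q = n(E° − E)/0.0592 = −5.777.
For 2 Cr3+(aq) + 3 Mg(s) → 2 Cr(s) + 3 Mg2+(aq), the reaction quotient is Q = [Mg2+(aq)]^3 / [Cr3+(aq)]^2.
Solving for the unknown gives log [Cr3+(aq)] = −0.617, so [Cr3+(aq)] ≈ 0.24 M.

0.24 M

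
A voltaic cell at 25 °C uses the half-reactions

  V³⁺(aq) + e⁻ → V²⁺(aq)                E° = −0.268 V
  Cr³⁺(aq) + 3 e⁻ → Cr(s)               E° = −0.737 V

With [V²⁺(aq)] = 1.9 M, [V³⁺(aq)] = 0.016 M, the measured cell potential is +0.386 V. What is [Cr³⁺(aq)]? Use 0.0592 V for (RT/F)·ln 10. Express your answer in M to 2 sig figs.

0.0096 M

The V³⁺/V²⁺ couple has the larger reduction potential, so it is the cathode: E°cell = −0.268 − (−0.737) = +0.469 V and n = 3.
Since E = E° − (0.0592/n)·log Q, log Q = n(E° − E)/0.0592 = 4.206.
For 3 V³⁺(aq) + Cr(s) → 3 V²⁺(aq) + Cr³⁺(aq), the reaction quotient is Q = ([V²⁺(aq)]^3·[Cr³⁺(aq)]) / [V³⁺(aq)]^3.
Solving for the unknown gives log [Cr³⁺(aq)] = −2.018, so [Cr³⁺(aq)] ≈ 0.0096 M.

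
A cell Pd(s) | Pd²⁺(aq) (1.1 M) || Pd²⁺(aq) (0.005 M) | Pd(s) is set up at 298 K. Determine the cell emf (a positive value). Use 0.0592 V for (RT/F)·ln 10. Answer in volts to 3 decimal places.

0.069 V

For a concentration cell E°cell = 0, since both electrodes use the same couple.
The compartment with the higher Pd²⁺(aq) concentration (1.1 M) acts as the cathode; ions are reduced there and produced at the dilute (0.005 M) anode.
With n = 2, Ecell = −(0.0592/2)·log([dilute]/[conc]) = −(0.0592/2)·log(0.005/1.1) = +0.069 V.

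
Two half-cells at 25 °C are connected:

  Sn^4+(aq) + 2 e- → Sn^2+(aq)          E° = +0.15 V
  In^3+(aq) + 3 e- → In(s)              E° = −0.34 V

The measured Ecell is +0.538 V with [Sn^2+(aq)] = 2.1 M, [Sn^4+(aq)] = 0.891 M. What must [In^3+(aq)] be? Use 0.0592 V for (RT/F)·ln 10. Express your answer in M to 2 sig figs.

The Sn⁴⁺/Sn²⁺ couple has the larger reduction potential, so it is the cathode: E°cell = +0.15 − (−0.34) = +0.49 V and n = 6.
Rearranging E = E° − (0.0592/n)·log Q gives log Q = 6(+0.49 − (+0.538))/0.0592 = −4.865.
Balancing electrons gives 3 Sn^4+(aq) + 2 In(s) → 3 Sn^2+(aq) + 2 In^3+(aq); thus Q = ([Sn^2+(aq)]^3·[In^3+(aq)]^2) / [Sn^4+(aq)]^3.
Isolating [In^3+(aq)] in Q = 10^{−4.865} yields log [In^3+(aq)] = −2.991, i.e. 0.0010 M.

0.0010 M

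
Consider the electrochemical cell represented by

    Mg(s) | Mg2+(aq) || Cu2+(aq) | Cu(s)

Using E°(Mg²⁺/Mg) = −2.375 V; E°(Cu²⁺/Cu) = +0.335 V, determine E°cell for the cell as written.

+2.710 V

By convention the left-hand electrode in cell notation is the anode (oxidation) and the right-hand electrode is the cathode (reduction).
E°cell = E°(right) − E°(left) = +0.335 − (−2.375) = +2.710 V.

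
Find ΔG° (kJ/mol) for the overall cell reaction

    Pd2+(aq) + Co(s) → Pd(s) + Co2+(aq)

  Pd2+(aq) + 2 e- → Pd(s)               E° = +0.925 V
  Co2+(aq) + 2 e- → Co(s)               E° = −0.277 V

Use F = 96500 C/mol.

−232 kJ/mol

In the reaction as written Pd2+(aq) is reduced, so the Pd²⁺/Pd couple is the cathode and Co²⁺/Co is the anode.
E°cell = +0.925 − (−0.277) = +1.202 V; balancing electrons gives n = 2.
ΔG° = −nFE°cell = −(2)(96500)(+1.202) J/mol = −232 kJ/mol.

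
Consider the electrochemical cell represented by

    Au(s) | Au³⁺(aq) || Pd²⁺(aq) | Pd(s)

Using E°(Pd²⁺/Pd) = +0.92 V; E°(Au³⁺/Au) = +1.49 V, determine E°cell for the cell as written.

−0.57 V

By convention the left-hand electrode in cell notation is the anode (oxidation) and the right-hand electrode is the cathode (reduction).
E°cell = E°(right) − E°(left) = +0.92 − (+1.49) = −0.57 V.
The negative sign shows that, as written, the cell would require an external voltage to drive the reaction.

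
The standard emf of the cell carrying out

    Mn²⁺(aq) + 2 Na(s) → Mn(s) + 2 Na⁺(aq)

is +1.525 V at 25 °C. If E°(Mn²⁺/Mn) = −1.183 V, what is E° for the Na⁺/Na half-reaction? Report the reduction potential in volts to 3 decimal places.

In the reaction as written the Mn²⁺/Mn couple is reduced (cathode) and Na⁺/Na is oxidized (anode), so E°cell = E°(Mn²⁺/Mn) − E°(Na⁺/Na).
E°(Na⁺/Na) = E°(cathode) − E°cell = −1.183 − (+1.525) = −2.708 V.

−2.708 V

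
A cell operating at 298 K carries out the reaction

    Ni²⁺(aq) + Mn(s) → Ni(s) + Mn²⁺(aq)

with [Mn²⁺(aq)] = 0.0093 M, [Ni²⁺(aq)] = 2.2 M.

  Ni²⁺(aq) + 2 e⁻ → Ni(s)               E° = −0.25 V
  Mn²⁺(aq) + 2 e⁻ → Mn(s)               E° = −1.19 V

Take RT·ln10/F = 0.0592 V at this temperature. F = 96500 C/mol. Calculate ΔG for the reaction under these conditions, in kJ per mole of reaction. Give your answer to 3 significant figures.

With Ni²⁺/Ni reduced at the cathode, E°cell = −0.25 − (−1.19) = +0.94 V and n = 2.
Here Q = [Mn²⁺(aq)] / [Ni²⁺(aq)] = 0.00423 (log Q = −2.374), giving E = +0.94 − (0.0592/2)·(−2.374) = +1.0103 V.
ΔG = −nFE = −(2)(96500)(+1.0103) J/mol = −195 kJ/mol.

−195 kJ/mol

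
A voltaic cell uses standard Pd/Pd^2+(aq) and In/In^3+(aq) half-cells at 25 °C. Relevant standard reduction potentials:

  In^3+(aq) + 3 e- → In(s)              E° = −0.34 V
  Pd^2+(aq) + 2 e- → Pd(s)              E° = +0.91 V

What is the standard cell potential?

The Pd²⁺/Pd couple has the higher E°, so Pd ion is reduced (cathode) and In is oxidized (anode).
E°cell = E°(cathode) − E°(anode) = +0.91 − (−0.34) = +1.25 V.

+1.25 V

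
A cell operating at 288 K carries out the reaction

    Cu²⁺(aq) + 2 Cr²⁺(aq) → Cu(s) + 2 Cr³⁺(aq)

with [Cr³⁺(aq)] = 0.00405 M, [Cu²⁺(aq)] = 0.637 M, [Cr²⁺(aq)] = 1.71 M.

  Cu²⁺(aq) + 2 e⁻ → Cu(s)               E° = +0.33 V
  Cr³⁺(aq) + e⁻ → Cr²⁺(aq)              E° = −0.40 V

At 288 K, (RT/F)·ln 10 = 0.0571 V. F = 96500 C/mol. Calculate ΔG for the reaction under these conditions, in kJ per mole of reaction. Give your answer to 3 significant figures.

−169 kJ/mol

E°cell = +0.33 − (−0.40) = +0.73 V; the balanced reaction transfers n = 2 electrons.
The reaction quotient is [Cr³⁺(aq)]^2 / ([Cu²⁺(aq)]·[Cr²⁺(aq)]^2) = 8.81×10^−6; by Nernst, E = +0.73 − (0.0571/2)(−5.055) = +0.8743 V.
Finally ΔG = −nFE = −(2)(96500 C/mol)(+0.8743 V) = −169 kJ/mol.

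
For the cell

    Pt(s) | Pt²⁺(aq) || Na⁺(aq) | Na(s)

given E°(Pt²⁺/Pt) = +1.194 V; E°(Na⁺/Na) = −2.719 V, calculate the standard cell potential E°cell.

By convention the left-hand electrode in cell notation is the anode (oxidation) and the right-hand electrode is the cathode (reduction).
E°cell = E°(right) − E°(left) = −2.719 − (+1.194) = −3.913 V.
The negative sign shows that, as written, the cell would require an external voltage to drive the reaction.

−3.913 V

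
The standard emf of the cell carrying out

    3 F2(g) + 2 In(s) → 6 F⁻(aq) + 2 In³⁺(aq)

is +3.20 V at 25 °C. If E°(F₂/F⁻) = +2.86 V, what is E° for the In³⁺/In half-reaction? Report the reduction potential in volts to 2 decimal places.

In the reaction as written the F₂/F⁻ couple is reduced (cathode) and In³⁺/In is oxidized (anode), so E°cell = E°(F₂/F⁻) − E°(In³⁺/In).
E°(In³⁺/In) = E°(cathode) − E°cell = +2.86 − (+3.20) = −0.34 V.

−0.34 V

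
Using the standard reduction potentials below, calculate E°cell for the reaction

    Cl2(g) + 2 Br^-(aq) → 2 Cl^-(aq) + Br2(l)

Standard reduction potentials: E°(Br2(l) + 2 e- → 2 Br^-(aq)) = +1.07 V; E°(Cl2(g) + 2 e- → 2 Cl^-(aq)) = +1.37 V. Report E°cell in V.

In the reaction as written, Cl2(g) is reduced (cathode) and Br2(l) is produced by oxidation at the anode.
E°cell = E°(cathode) − E°(anode) = +1.37 − (+1.07) = +0.30 V.

+0.30 V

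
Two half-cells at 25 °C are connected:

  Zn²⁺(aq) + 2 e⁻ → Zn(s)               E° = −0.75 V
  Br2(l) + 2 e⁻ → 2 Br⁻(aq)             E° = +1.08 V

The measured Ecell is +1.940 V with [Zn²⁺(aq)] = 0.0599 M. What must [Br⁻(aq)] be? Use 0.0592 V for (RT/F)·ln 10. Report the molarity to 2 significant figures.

Br₂/Br⁻ is the cathode (higher E°); E°cell = +1.08 − (−0.75) = +1.83 V with n = 2.
Rearranging E = E° − (0.0592/n)·log Q gives log Q = 2(+1.83 − (+1.940))/0.0592 = −3.716.
Balancing electrons gives Br2(l) + Zn(s) → 2 Br⁻(aq) + Zn²⁺(aq); thus Q = [Br⁻(aq)]^2·[Zn²⁺(aq)].
Isolating [Br⁻(aq)] in Q = 10^{−3.716} yields log [Br⁻(aq)] = −1.247, i.e. 0.057 M.

0.057 M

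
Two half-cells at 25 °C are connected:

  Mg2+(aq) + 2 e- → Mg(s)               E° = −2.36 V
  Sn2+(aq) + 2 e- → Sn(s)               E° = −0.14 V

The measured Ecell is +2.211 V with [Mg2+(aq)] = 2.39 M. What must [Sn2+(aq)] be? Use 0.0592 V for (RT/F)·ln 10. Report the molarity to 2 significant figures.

The Sn²⁺/Sn couple has the larger reduction potential, so it is the cathode: E°cell = −0.14 − (−2.36) = +2.22 V and n = 2.
Rearranging E = E° − (0.0592/n)·log Q gives log Q = 2(+2.22 − (+2.211))/0.0592 = 0.304.
For Sn2+(aq) + Mg(s) → Sn(s) + Mg2+(aq), the reaction quotient is Q = [Mg2+(aq)] / [Sn2+(aq)].
Solving for the unknown gives log [Sn2+(aq)] = 0.074, so [Sn2+(aq)] ≈ 1.2 M.

1.2 M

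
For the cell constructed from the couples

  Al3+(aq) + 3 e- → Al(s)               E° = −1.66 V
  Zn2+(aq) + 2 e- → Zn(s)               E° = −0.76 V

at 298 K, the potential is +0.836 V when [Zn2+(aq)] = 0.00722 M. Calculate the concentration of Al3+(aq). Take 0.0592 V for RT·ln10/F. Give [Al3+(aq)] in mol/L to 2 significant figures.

The Zn²⁺/Zn couple has the larger reduction potential, so it is the cathode: E°cell = −0.76 − (−1.66) = +0.90 V and n = 6.
From the Nernst equation, log Q = n(E° − E)/0.0592 = 6·(+0.90 − (+0.836))/0.0592 = 6.486.
For 3 Zn2+(aq) + 2 Al(s) → 3 Zn(s) + 2 Al3+(aq), the reaction quotient is Q = [Al3+(aq)]^2 / [Zn2+(aq)]^3.
Isolating [Al3+(aq)] in Q = 10^{6.486} yields log [Al3+(aq)] = 0.031, i.e. 1.1 M.

1.1 M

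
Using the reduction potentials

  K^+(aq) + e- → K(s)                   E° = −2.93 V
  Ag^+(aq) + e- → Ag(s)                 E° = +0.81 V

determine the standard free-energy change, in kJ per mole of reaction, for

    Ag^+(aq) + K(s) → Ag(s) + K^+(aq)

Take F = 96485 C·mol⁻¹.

−361 kJ/mol

In the reaction as written Ag^+(aq) is reduced, so the Ag⁺/Ag couple is the cathode and K⁺/K is the anode.
E°cell = +0.81 − (−2.93) = +3.74 V; balancing electrons gives n = 1.
ΔG° = −nFE°cell = −(1)(96485)(+3.74) J/mol = −361 kJ/mol.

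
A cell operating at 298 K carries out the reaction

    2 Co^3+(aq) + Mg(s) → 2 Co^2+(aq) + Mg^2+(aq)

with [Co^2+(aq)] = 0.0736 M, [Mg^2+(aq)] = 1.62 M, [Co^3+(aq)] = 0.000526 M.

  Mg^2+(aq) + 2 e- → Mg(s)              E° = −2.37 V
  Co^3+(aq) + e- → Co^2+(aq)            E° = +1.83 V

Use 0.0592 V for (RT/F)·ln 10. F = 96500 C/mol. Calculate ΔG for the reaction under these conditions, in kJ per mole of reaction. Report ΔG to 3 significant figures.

−785 kJ/mol

The standard cell potential is +1.83 − (−2.37) = +4.20 V, with n = 2 electrons in the balanced equation.
The reaction quotient is ([Co^2+(aq)]^2·[Mg^2+(aq)]) / [Co^3+(aq)]^2 = 3.17×10^4; by Nernst, E = +4.20 − (0.0592/2)(4.501) = +4.0668 V.
Then ΔG = −nFE = −2 × 96500 × +4.0668 J/mol = −785 kJ/mol.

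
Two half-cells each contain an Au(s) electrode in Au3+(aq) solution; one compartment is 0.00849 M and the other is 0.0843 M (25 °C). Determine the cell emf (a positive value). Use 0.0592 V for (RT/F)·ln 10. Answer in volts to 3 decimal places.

0.020 V

For a concentration cell E°cell = 0, since both electrodes use the same couple.
The compartment with the higher Au3+(aq) concentration (0.0843 M) acts as the cathode; ions are reduced there and produced at the dilute (0.00849 M) anode.
With n = 3, Ecell = −(0.0592/3)·log([dilute]/[conc]) = −(0.0592/3)·log(0.00849/0.0843) = +0.020 V.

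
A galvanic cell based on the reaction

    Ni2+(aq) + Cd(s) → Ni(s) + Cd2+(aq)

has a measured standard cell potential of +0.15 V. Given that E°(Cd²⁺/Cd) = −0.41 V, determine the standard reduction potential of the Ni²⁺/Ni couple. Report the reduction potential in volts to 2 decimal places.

In the reaction as written the Ni²⁺/Ni couple is reduced (cathode) and Cd²⁺/Cd is oxidized (anode), so E°cell = E°(Ni²⁺/Ni) − E°(Cd²⁺/Cd).
E°(Ni²⁺/Ni) = E°cell + E°(anode) = +0.15 + (−0.41) = −0.26 V.

−0.26 V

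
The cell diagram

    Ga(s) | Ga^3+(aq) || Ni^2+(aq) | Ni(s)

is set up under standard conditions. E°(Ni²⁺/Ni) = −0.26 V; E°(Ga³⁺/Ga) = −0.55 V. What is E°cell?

By convention the left-hand electrode in cell notation is the anode (oxidation) and the right-hand electrode is the cathode (reduction).
E°cell = E°(right) − E°(left) = −0.26 − (−0.55) = +0.29 V.

+0.29 V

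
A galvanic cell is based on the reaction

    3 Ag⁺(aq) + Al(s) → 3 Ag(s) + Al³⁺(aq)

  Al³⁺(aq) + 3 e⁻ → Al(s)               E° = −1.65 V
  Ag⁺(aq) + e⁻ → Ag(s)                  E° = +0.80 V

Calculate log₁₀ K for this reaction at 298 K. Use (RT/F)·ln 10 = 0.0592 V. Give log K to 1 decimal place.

log K = 124.2

The Ag⁺/Ag couple is reduced (cathode); E°cell = +0.80 − (−1.65) = +2.45 V with n = 3.
At equilibrium E = 0, so log K = nE°cell / 0.0592 = (3)(+2.45) / 0.0592 = 124.2.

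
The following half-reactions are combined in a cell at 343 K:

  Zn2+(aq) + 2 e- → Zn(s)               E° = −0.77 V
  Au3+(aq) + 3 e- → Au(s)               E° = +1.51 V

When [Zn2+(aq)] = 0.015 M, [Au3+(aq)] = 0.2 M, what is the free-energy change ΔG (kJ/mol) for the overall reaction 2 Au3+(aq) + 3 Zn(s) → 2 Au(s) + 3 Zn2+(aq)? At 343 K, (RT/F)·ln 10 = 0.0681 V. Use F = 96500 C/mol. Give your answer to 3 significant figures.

−1350 kJ/mol

With Au³⁺/Au reduced at the cathode, E°cell = +1.51 − (−0.77) = +2.28 V and n = 6.
Here Q = [Zn2+(aq)]^3 / [Au3+(aq)]^2 = 8.44×10^−5 (log Q = −4.074), giving E = +2.28 − (0.0681/6)·(−4.074) = +2.3262 V.
Finally ΔG = −nFE = −(6)(96500 C/mol)(+2.3262 V) = −1350 kJ/mol.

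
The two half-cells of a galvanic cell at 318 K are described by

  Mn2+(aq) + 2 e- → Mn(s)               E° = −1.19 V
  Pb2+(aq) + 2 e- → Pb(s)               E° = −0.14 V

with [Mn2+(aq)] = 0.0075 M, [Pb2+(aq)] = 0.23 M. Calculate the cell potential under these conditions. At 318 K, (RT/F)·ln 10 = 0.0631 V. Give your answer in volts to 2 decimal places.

Since E°(Pb²⁺/Pb) > E°(Mn²⁺/Mn), Pb²⁺/Pb serves as the cathode.
E°cell = −0.14 − (−1.19) = +1.05 V, with n = 2 electrons transferred.
For the overall reaction Pb2+(aq) + Mn(s) → Pb(s) + Mn2+(aq), Q = [Mn2+(aq)] / [Pb2+(aq)] = 0.0326, giving log Q = −1.487.
E = E° − (0.0631/n)·log Q = +1.05 − (0.0631/2)(−1.487) = +1.10 V.

+1.10 V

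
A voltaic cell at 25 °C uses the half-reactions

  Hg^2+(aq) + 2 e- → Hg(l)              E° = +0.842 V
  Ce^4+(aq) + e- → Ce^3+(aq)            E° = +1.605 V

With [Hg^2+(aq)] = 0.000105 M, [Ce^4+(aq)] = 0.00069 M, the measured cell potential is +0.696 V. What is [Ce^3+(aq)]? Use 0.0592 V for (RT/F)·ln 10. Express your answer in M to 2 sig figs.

With Ce⁴⁺/Ce³⁺ at the cathode and Hg²⁺/Hg at the anode, E°cell = +1.605 − (+0.842) = +0.763 V (n = 2).
From the Nernst equation, log Q = n(E° − E)/0.0592 = 2·(+0.763 − (+0.696))/0.0592 = 2.264.
For 2 Ce^4+(aq) + Hg(l) → 2 Ce^3+(aq) + Hg^2+(aq), the reaction quotient is Q = ([Ce^3+(aq)]^2·[Hg^2+(aq)]) / [Ce^4+(aq)]^2.
Isolating [Ce^3+(aq)] in Q = 10^{2.264} yields log [Ce^3+(aq)] = −0.040, i.e. 0.91 M.

0.91 M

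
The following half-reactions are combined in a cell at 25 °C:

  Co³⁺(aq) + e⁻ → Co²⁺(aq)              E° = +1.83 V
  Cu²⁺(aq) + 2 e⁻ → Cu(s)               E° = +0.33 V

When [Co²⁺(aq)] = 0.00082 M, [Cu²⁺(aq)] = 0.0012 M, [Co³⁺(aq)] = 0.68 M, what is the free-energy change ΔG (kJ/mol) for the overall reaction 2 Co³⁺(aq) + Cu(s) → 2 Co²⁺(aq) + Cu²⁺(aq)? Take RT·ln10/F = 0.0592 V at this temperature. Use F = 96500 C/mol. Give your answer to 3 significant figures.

−340 kJ/mol

With Co³⁺/Co²⁺ reduced at the cathode, E°cell = +1.83 − (+0.33) = +1.50 V and n = 2.
The reaction quotient is ([Co²⁺(aq)]^2·[Cu²⁺(aq)]) / [Co³⁺(aq)]^2 = 1.74×10^−9; by Nernst, E = +1.50 − (0.0592/2)(−8.758) = +1.7592 V.
Finally ΔG = −nFE = −(2)(96500 C/mol)(+1.7592 V) = −340 kJ/mol.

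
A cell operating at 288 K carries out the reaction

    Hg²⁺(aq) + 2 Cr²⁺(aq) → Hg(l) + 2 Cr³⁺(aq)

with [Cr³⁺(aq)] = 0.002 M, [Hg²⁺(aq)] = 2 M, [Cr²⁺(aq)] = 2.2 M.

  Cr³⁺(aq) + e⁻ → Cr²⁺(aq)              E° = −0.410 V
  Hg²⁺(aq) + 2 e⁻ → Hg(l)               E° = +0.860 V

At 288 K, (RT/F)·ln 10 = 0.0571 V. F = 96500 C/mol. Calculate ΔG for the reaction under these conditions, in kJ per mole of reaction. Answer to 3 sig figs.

With Hg²⁺/Hg reduced at the cathode, E°cell = +0.860 − (−0.410) = +1.270 V and n = 2.
Here Q = [Cr³⁺(aq)]^2 / ([Hg²⁺(aq)]·[Cr²⁺(aq)]^2) = 4.13×10^−7 (log Q = −6.384), giving E = +1.270 − (0.0571/2)·(−6.384) = +1.4523 V.
ΔG = −nFE = −(2)(96500)(+1.4523) J/mol = −280 kJ/mol.

−280 kJ/mol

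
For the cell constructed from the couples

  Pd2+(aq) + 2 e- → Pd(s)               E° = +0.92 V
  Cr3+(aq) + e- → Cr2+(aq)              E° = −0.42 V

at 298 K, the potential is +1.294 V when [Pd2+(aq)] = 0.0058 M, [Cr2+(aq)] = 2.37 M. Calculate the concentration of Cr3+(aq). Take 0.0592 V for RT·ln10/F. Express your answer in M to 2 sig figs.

With Pd²⁺/Pd at the cathode and Cr³⁺/Cr²⁺ at the anode, E°cell = +0.92 − (−0.42) = +1.34 V (n = 2).
From the Nernst equation, log Q = n(E° − E)/0.0592 = 2·(+1.34 − (+1.294))/0.0592 = 1.554.
The balanced reaction is Pd2+(aq) + 2 Cr2+(aq) → Pd(s) + 2 Cr3+(aq), so Q = [Cr3+(aq)]^2 / ([Pd2+(aq)]·[Cr2+(aq)]^2).
Solving for the unknown gives log [Cr3+(aq)] = 0.033, so [Cr3+(aq)] ≈ 1.1 M.

1.1 M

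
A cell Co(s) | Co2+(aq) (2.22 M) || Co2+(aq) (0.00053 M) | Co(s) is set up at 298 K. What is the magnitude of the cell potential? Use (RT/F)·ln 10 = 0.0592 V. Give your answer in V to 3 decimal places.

0.107 V

For a concentration cell E°cell = 0, since both electrodes use the same couple.
The compartment with the higher Co2+(aq) concentration (2.22 M) acts as the cathode; ions are reduced there and produced at the dilute (0.00053 M) anode.
With n = 2, Ecell = −(0.0592/2)·log([dilute]/[conc]) = −(0.0592/2)·log(0.00053/2.22) = +0.107 V.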